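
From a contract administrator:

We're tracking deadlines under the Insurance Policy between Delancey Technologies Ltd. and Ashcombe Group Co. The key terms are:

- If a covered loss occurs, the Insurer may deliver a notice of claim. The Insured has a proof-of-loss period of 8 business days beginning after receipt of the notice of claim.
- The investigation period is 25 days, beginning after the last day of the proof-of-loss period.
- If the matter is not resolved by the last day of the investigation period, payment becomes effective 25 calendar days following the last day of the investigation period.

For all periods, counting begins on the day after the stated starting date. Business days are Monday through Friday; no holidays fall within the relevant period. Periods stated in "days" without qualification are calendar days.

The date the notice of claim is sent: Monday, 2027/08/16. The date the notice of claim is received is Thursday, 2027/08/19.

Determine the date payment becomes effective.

From Thursday, 2027/08/19, 8 business days (Aug 20, Aug 23, Aug 24, Aug 25, Aug 26, Aug 27, Aug 30, Aug 31, skipping weekends) brings us to Tuesday, 2027/08/31, which is the last day of the proof-of-loss period.
The last day of the investigation period: 25 calendar days after 2027/08/31 is 2027/09/25.
The date payment becomes effective: 25 calendar days after 2027/09/25 is 2027/10/20.

2027/10/20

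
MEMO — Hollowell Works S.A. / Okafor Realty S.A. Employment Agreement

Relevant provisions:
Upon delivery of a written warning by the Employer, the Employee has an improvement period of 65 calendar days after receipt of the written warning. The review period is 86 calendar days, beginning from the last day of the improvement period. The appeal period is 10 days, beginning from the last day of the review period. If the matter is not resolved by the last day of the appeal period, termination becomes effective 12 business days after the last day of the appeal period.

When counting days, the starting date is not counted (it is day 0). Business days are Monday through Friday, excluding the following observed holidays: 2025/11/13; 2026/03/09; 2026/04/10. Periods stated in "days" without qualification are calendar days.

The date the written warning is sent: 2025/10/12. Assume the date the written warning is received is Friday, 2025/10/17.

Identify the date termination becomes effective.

The last day of the improvement period: 65 calendar days after 2025/10/17 is 2025/12/21.
The last day of the review period: 2025/12/21 + 86 days = 2026/03/17.
The last day of the appeal period: 10 calendar days after 2026/03/17 is 2026/03/27.
The date termination becomes effective: 12 business days after Friday, 2026/03/27, skipping weekends and the listed holiday on Apr 10 — Mar 30, Mar 31, Apr 1, Apr 2, …, Apr 13, Apr 14, Apr 15 — lands on Wednesday, 2026/04/15.

2026/04/15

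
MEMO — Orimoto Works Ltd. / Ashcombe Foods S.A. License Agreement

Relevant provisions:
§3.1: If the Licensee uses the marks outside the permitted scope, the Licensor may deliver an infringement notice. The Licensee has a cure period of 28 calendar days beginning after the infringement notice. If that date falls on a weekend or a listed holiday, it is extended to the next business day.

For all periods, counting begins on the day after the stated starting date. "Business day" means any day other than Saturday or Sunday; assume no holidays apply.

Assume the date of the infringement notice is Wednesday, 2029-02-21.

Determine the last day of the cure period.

The last day of the cure period: 28 calendar days after 2029-02-21 is 2029-03-21. 2029-03-21 is a Wednesday, so no roll-forward applies.

2029-03-21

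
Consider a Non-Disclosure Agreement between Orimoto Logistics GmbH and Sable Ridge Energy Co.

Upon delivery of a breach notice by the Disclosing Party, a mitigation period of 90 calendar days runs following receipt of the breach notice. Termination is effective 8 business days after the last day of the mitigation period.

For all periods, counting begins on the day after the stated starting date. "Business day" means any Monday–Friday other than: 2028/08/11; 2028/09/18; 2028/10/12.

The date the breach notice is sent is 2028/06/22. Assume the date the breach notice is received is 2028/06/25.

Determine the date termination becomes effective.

The last day of the mitigation period: 2028/06/25 + 90 days = 2028/09/23.
From Saturday, 2028/09/23, 8 business days (Sep 25, Sep 26, Sep 27, Sep 28, Sep 29, Oct 2, Oct 3, Oct 4, skipping weekends) brings us to Wednesday, 2028/10/04, which is the date termination becomes effective.

2028/10/04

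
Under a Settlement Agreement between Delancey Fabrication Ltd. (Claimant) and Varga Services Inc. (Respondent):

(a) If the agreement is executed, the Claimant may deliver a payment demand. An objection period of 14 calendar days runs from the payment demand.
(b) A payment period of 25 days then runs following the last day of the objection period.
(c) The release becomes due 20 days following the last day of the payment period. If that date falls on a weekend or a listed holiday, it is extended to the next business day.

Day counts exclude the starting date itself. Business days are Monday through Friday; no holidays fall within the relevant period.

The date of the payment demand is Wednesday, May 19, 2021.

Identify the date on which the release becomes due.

Adding 14 calendar days to May 19, 2021 gives Jun 2, 2021, which is the last day of the objection period.
The last day of the payment period: 25 calendar days after Jun 2, 2021 is Jun 27, 2021.
Adding 20 calendar days to Jun 27, 2021 gives Jul 17, 2021, which is the date on which the release becomes due. That falls on a Saturday, so it rolls to the next business day, Monday, Jul 19, 2021.

Jul 19, 2021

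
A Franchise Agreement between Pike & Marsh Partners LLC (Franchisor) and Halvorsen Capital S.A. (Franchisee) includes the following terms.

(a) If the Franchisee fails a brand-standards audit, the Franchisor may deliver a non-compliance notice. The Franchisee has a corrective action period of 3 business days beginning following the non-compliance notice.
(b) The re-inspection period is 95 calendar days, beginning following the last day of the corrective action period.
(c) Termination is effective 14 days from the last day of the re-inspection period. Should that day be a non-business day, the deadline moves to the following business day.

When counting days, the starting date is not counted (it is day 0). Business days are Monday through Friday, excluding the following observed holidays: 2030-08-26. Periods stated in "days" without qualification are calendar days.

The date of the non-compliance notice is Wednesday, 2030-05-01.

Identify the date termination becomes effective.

2030-08-23

The last day of the corrective action period: counting 3 business days from Wednesday, 2030-05-01 (May 2, May 3, May 6, skipping weekends) reaches Monday, 2030-05-06.
The last day of the re-inspection period: 2030-05-06 + 95 days = 2030-08-09.
The date termination becomes effective: 2030-08-09 + 14 days = 2030-08-23. 2030-08-23 is a Friday and is not a listed holiday, so no roll-forward applies.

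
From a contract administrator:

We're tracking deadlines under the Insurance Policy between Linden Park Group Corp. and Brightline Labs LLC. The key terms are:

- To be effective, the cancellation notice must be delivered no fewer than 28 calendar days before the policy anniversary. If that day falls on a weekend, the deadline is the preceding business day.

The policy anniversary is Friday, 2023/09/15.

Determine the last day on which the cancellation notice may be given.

2023/08/18

Counting back 28 calendar days from 2023/09/15 gives 2023/08/18. That is a Friday, so no adjustment is needed.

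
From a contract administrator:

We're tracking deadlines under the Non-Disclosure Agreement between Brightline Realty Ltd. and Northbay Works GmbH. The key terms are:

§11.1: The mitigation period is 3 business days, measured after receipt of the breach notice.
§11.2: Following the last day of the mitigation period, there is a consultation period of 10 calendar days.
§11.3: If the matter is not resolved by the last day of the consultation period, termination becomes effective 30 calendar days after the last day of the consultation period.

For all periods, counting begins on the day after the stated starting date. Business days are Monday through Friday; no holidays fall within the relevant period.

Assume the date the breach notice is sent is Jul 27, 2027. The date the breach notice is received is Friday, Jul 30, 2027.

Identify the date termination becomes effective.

Sep 13, 2027

The last day of the mitigation period: 3 business days after Friday, Jul 30, 2027, skipping weekends — Aug 2, Aug 3, Aug 4 — lands on Wednesday, Aug 4, 2027.
Adding 10 calendar days to Aug 4, 2027 gives Aug 14, 2027, which is the last day of the consultation period.
Adding 30 calendar days to Aug 14, 2027 gives Sep 13, 2027, which is the date termination becomes effective.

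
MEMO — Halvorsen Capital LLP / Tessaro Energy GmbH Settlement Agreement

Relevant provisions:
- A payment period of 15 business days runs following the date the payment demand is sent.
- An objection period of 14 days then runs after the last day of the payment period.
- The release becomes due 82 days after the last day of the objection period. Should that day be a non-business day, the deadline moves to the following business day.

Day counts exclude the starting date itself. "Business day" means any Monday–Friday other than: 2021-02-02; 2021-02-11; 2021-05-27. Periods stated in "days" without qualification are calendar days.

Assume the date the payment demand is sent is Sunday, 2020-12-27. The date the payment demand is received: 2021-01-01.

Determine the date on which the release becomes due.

The last day of the payment period: 15 business days after Sunday, 2020-12-27, skipping weekends — Dec 28, Dec 29, Dec 30, Dec 31, …, Jan 13, Jan 14, Jan 15 — lands on Friday, 2021-01-15.
Adding 14 calendar days to 2021-01-15 gives 2021-01-29, which is the last day of the objection period.
The date on which the release becomes due: 2021-01-29 + 82 days = 2021-04-21. 2021-04-21 is a Wednesday and is not a listed holiday, so no roll-forward applies.

2021-04-21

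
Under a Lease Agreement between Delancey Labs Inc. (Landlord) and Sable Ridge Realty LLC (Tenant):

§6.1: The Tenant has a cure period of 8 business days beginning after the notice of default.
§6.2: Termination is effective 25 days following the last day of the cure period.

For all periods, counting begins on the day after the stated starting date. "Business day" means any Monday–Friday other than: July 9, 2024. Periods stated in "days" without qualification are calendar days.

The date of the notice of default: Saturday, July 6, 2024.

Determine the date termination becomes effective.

August 12, 2024

The last day of the cure period: counting 8 business days from Saturday, July 6, 2024 (Jul 8, Jul 10, Jul 11, Jul 12, Jul 15, Jul 16, Jul 17, Jul 18, skipping weekends and the listed holiday on Jul 9) reaches Thursday, July 18, 2024.
The date termination becomes effective: July 18, 2024 + 25 days = August 12, 2024.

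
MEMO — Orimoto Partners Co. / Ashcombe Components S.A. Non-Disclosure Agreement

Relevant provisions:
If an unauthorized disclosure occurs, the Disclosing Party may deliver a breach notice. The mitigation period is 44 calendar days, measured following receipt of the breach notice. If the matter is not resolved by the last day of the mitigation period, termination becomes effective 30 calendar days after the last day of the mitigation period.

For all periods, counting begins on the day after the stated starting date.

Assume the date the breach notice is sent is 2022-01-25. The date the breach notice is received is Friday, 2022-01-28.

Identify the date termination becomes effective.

Adding 44 calendar days to 2022-01-28 gives 2022-03-13, which is the last day of the mitigation period.
The date termination becomes effective: 30 calendar days after 2022-03-13 is 2022-04-12.

2022-04-12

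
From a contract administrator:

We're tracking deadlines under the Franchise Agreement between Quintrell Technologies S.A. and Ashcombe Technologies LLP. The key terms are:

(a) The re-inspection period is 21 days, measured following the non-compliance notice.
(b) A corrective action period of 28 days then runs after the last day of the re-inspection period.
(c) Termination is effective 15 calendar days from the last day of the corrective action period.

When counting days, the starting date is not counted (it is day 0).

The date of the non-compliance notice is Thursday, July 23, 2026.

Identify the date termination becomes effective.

September 25, 2026

The last day of the re-inspection period: 21 calendar days after July 23, 2026 is August 13, 2026.
The last day of the corrective action period: August 13, 2026 + 28 days = September 10, 2026.
The date termination becomes effective: 15 calendar days after September 10, 2026 is September 25, 2026.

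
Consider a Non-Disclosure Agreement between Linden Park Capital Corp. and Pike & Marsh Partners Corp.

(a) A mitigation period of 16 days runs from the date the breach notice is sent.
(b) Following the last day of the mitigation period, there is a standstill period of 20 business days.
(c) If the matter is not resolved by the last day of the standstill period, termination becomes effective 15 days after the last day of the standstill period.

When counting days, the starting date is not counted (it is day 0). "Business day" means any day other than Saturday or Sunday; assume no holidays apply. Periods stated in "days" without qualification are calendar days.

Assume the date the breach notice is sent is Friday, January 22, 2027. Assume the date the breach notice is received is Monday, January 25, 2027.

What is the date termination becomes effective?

March 20, 2027

The last day of the mitigation period: 16 calendar days after January 22, 2027 is February 7, 2027.
From Sunday, February 7, 2027, 20 business days (Feb 8, Feb 9, Feb 10, Feb 11, …, Mar 3, Mar 4, Mar 5, skipping weekends) brings us to Friday, March 5, 2027, which is the last day of the standstill period.
The date termination becomes effective: 15 calendar days after March 5, 2027 is March 20, 2027.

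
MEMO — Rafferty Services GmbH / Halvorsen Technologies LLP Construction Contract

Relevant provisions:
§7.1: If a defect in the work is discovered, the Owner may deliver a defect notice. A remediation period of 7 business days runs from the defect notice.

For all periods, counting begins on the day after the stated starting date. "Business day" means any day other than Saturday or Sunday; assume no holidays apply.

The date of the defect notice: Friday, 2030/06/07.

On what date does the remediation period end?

2030/06/18

The last day of the remediation period: 7 business days after Friday, 2030/06/07, skipping weekends — Jun 10, Jun 11, Jun 12, Jun 13, Jun 14, Jun 17, Jun 18 — lands on Tuesday, 2030/06/18.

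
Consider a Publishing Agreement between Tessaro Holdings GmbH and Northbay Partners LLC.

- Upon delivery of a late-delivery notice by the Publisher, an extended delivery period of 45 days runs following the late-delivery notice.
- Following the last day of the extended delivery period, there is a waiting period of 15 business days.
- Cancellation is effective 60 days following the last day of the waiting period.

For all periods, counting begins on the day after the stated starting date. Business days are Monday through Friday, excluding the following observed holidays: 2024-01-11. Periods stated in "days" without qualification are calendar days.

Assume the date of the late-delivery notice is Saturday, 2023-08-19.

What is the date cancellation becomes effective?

The last day of the extended delivery period: 45 calendar days after 2023-08-19 is 2023-10-03.
The last day of the waiting period: 15 business days after Tuesday, 2023-10-03, skipping weekends — Oct 4, Oct 5, Oct 6, Oct 9, …, Oct 20, Oct 23, Oct 24 — lands on Tuesday, 2023-10-24.
The date cancellation becomes effective: 2023-10-24 + 60 days = 2023-12-23.

2023-12-23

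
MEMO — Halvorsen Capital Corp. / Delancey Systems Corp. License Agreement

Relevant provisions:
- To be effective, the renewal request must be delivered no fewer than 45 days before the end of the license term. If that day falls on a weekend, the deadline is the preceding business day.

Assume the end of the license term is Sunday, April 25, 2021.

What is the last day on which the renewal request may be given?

April 25, 2021 minus 45 days is March 11, 2021. That is a Thursday, so no adjustment is needed.

March 11, 2021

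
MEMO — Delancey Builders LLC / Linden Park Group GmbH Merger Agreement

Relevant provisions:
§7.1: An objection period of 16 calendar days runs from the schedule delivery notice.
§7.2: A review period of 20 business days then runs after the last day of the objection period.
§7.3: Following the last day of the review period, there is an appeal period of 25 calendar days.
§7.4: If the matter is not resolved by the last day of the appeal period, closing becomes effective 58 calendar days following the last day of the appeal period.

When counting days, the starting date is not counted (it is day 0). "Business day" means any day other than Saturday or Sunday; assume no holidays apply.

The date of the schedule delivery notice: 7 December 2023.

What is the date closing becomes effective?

11 April 2024

Adding 16 calendar days to 7 December 2023 gives 23 December 2023, which is the last day of the objection period.
The last day of the review period: 20 business days after Saturday, 23 December 2023, skipping weekends — Dec 25, Dec 26, Dec 27, Dec 28, …, Jan 17, Jan 18, Jan 19 — lands on Friday, 19 January 2024.
The last day of the appeal period: 19 January 2024 + 25 days = 13 February 2024.
Adding 58 calendar days to 13 February 2024 gives 11 April 2024, which is the date closing becomes effective.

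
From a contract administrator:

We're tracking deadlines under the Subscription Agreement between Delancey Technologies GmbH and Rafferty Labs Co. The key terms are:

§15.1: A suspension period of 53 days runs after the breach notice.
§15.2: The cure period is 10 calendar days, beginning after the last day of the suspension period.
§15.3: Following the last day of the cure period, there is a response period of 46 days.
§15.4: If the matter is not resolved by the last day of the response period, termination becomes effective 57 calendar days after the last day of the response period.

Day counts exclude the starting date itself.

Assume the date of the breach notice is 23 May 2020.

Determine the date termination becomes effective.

5 November 2020

The last day of the suspension period: 53 calendar days after 23 May 2020 is 15 July 2020.
The last day of the cure period: 15 July 2020 + 10 days = 25 July 2020.
Adding 46 calendar days to 25 July 2020 gives 9 September 2020, which is the last day of the response period.
Adding 57 calendar days to 9 September 2020 gives 5 November 2020, which is the date termination becomes effective.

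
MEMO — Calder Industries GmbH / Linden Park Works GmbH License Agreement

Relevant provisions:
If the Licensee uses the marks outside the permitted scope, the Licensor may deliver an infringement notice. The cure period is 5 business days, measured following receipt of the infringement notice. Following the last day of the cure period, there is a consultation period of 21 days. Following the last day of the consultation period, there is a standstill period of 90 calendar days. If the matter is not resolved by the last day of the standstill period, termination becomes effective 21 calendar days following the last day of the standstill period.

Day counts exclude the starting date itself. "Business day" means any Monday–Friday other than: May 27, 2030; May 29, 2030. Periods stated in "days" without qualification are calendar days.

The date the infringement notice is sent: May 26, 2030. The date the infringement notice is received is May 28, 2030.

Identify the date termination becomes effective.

The last day of the cure period: 5 business days after Tuesday, May 28, 2030, skipping weekends and the listed holiday on May 29 — May 30, May 31, Jun 3, Jun 4, Jun 5 — lands on Wednesday, Jun 5, 2030.
The last day of the consultation period: 21 calendar days after Jun 5, 2030 is Jun 26, 2030.
Adding 90 calendar days to Jun 26, 2030 gives Sep 24, 2030, which is the last day of the standstill period.
The date termination becomes effective: 21 calendar days after Sep 24, 2030 is Oct 15, 2030.

Oct 15, 2030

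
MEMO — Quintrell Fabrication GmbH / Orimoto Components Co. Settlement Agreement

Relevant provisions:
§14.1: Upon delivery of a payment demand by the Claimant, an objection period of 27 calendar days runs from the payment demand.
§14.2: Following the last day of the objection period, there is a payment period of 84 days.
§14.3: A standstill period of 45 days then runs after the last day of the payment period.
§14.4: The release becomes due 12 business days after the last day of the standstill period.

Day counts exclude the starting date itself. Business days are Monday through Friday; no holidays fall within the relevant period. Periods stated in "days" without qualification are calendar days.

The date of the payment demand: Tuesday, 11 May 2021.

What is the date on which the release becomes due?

The last day of the objection period: 27 calendar days after 11 May 2021 is 7 June 2021.
Adding 84 calendar days to 7 June 2021 gives 30 August 2021, which is the last day of the payment period.
The last day of the standstill period: 30 August 2021 + 45 days = 14 October 2021.
From Thursday, 14 October 2021, 12 business days (Oct 15, Oct 18, Oct 19, Oct 20, …, Oct 28, Oct 29, Nov 1, skipping weekends) brings us to Monday, 1 November 2021, which is the date on which the release becomes due.

1 November 2021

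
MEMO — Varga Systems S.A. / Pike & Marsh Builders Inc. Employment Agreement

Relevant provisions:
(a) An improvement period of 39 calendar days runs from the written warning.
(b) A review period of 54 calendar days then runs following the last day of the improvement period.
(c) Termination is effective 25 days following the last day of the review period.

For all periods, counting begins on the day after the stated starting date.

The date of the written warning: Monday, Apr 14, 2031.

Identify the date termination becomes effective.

Adding 39 calendar days to Apr 14, 2031 gives May 23, 2031, which is the last day of the improvement period.
The last day of the review period: May 23, 2031 + 54 days = Jul 16, 2031.
The date termination becomes effective: Jul 16, 2031 + 25 days = Aug 10, 2031.

Aug 10, 2031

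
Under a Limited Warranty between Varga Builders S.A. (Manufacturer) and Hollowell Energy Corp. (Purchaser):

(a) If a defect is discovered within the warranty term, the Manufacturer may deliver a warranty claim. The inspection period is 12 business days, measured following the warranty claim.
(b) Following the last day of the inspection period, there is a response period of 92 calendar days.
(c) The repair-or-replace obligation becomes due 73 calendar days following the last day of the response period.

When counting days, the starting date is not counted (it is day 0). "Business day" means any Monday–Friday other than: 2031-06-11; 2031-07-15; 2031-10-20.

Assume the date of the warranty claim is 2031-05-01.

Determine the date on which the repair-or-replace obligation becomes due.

The last day of the inspection period: counting 12 business days from Thursday, 2031-05-01 (May 2, May 5, May 6, May 7, …, May 15, May 16, May 19, skipping weekends) reaches Monday, 2031-05-19.
The last day of the response period: 92 calendar days after 2031-05-19 is 2031-08-19.
Adding 73 calendar days to 2031-08-19 gives 2031-10-31, which is the date on which the repair-or-replace obligation becomes due.

2031-10-31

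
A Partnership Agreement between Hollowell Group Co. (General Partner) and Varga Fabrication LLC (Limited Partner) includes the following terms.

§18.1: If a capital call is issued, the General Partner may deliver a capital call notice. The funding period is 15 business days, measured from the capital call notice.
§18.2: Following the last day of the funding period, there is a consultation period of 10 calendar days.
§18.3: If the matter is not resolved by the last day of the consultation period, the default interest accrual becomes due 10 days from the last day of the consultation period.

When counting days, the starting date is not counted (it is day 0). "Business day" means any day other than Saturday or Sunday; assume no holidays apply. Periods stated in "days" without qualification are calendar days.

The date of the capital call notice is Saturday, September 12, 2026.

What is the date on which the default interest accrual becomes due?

October 22, 2026

From Saturday, September 12, 2026, 15 business days (Sep 14, Sep 15, Sep 16, Sep 17, …, Sep 30, Oct 1, Oct 2, skipping weekends) brings us to Friday, October 2, 2026, which is the last day of the funding period.
The last day of the consultation period: October 2, 2026 + 10 days = October 12, 2026.
Adding 10 calendar days to October 12, 2026 gives October 22, 2026, which is the date on which the default interest accrual becomes due.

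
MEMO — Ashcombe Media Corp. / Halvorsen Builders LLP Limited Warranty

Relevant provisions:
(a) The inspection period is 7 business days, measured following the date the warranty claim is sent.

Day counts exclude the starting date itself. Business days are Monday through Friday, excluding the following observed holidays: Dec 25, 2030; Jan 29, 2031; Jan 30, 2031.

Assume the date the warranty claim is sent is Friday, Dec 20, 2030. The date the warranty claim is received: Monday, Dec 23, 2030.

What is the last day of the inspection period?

Jan 1, 2031

The last day of the inspection period: 7 business days after Friday, Dec 20, 2030, skipping weekends and the listed holiday on Dec 25 — Dec 23, Dec 24, Dec 26, Dec 27, Dec 30, Dec 31, Jan 1 — lands on Wednesday, Jan 1, 2031.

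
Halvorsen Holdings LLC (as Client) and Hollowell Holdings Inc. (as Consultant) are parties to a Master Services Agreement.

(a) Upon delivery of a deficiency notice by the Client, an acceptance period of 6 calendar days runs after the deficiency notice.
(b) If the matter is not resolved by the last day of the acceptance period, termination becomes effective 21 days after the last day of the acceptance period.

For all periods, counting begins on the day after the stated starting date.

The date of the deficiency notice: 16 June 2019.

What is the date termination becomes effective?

13 July 2019

The last day of the acceptance period: 6 calendar days after 16 June 2019 is 22 June 2019.
Adding 21 calendar days to 22 June 2019 gives 13 July 2019, which is the date termination becomes effective.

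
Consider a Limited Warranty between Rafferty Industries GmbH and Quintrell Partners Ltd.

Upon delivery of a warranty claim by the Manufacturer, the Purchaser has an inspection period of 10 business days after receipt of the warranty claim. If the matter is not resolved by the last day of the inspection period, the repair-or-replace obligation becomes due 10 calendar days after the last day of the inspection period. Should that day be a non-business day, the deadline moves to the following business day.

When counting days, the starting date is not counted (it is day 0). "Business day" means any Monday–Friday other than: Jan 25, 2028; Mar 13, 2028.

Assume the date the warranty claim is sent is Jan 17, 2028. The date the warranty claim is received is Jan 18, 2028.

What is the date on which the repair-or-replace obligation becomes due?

Feb 14, 2028

The last day of the inspection period: 10 business days after Tuesday, Jan 18, 2028, skipping weekends and the listed holiday on Jan 25 — Jan 19, Jan 20, Jan 21, Jan 24, Jan 26, Jan 27, Jan 28, Jan 31, Feb 1, Feb 2 — lands on Wednesday, Feb 2, 2028.
The date on which the repair-or-replace obligation becomes due: 10 calendar days after Feb 2, 2028 is Feb 12, 2028. That falls on a Saturday, so it rolls to the next business day, Monday, Feb 14, 2028.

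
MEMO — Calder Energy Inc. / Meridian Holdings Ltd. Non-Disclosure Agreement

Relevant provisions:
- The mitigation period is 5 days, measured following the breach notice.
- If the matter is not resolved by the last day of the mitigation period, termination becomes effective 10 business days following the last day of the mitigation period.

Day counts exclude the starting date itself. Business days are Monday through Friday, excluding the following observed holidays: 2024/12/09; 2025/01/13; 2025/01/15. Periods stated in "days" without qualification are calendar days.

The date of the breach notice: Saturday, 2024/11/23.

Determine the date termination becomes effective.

Adding 5 calendar days to 2024/11/23 gives 2024/11/28, which is the last day of the mitigation period.
The date termination becomes effective: counting 10 business days from Thursday, 2024/11/28 (Nov 29, Dec 2, Dec 3, Dec 4, Dec 5, Dec 6, Dec 10, Dec 11, Dec 12, Dec 13, skipping weekends and the listed holiday on Dec 9) reaches Friday, 2024/12/13.

2024/12/13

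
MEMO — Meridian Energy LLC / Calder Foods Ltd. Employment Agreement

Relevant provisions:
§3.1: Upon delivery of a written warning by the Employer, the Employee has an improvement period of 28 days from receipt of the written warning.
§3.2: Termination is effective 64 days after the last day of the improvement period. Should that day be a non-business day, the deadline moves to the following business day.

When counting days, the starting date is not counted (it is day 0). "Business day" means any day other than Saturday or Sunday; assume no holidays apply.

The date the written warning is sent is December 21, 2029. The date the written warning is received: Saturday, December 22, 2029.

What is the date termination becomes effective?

The last day of the improvement period: December 22, 2029 + 28 days = January 19, 2030.
The date termination becomes effective: January 19, 2030 + 64 days = March 24, 2030. That falls on a Sunday, so it rolls to the next business day, Monday, March 25, 2030.

March 25, 2030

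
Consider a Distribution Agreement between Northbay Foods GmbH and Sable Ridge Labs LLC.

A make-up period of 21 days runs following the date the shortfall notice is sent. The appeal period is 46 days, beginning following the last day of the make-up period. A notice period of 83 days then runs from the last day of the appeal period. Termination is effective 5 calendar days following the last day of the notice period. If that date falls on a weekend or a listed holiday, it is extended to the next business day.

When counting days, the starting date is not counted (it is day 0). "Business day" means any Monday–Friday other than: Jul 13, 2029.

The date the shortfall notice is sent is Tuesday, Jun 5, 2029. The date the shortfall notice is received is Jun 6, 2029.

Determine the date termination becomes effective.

Nov 7, 2029

The last day of the make-up period: 21 calendar days after Jun 5, 2029 is Jun 26, 2029.
The last day of the appeal period: 46 calendar days after Jun 26, 2029 is Aug 11, 2029.
Adding 83 calendar days to Aug 11, 2029 gives Nov 2, 2029, which is the last day of the notice period.
Adding 5 calendar days to Nov 2, 2029 gives Nov 7, 2029, which is the date termination becomes effective. Nov 7, 2029 is a Wednesday and is not a listed holiday, so no roll-forward applies.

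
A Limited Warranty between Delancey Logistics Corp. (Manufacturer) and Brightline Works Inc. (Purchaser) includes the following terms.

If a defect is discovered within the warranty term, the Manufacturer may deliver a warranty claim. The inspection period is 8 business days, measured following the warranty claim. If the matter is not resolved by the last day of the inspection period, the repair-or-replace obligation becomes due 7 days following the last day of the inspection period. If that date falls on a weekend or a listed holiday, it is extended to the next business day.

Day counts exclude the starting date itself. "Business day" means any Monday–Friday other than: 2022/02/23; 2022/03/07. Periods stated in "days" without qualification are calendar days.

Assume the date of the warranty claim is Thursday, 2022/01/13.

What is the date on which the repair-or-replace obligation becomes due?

2022/02/01

The last day of the inspection period: 8 business days after Thursday, 2022/01/13, skipping weekends — Jan 14, Jan 17, Jan 18, Jan 19, Jan 20, Jan 21, Jan 24, Jan 25 — lands on Tuesday, 2022/01/25.
Adding 7 calendar days to 2022/01/25 gives 2022/02/01, which is the date on which the repair-or-replace obligation becomes due. 2022/02/01 is a Tuesday and is not a listed holiday, so no roll-forward applies.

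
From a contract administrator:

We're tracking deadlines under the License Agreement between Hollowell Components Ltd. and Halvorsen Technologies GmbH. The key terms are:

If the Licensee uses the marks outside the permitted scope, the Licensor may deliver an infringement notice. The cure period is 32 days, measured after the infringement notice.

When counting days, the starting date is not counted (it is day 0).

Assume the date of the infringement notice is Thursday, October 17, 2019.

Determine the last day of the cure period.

November 18, 2019

The last day of the cure period: October 17, 2019 + 32 days = November 18, 2019.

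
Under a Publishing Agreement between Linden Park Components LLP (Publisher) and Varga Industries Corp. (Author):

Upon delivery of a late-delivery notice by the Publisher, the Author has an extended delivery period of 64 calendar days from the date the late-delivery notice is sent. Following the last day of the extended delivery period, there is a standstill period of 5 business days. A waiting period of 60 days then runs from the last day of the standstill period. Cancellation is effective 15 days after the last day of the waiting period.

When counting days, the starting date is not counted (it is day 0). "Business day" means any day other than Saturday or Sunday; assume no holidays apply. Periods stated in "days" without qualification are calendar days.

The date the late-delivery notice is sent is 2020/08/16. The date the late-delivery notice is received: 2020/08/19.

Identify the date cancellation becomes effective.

The last day of the extended delivery period: 64 calendar days after 2020/08/16 is 2020/10/19.
From Monday, 2020/10/19, 5 business days (Oct 20, Oct 21, Oct 22, Oct 23, Oct 26, skipping weekends) brings us to Monday, 2020/10/26, which is the last day of the standstill period.
Adding 60 calendar days to 2020/10/26 gives 2020/12/25, which is the last day of the waiting period.
Adding 15 calendar days to 2020/12/25 gives 2021/01/09, which is the date cancellation becomes effective.

2021/01/09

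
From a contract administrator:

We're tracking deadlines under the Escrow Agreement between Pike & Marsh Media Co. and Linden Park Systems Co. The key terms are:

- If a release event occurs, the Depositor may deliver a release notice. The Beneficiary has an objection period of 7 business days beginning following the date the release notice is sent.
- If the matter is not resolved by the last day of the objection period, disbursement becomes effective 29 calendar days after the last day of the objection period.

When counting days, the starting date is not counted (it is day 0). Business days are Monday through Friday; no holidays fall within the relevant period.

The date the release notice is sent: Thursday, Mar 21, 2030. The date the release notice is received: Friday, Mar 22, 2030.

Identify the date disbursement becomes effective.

From Thursday, Mar 21, 2030, 7 business days (Mar 22, Mar 25, Mar 26, Mar 27, Mar 28, Mar 29, Apr 1, skipping weekends) brings us to Monday, Apr 1, 2030, which is the last day of the objection period.
Adding 29 calendar days to Apr 1, 2030 gives Apr 30, 2030, which is the date disbursement becomes effective.

Apr 30, 2030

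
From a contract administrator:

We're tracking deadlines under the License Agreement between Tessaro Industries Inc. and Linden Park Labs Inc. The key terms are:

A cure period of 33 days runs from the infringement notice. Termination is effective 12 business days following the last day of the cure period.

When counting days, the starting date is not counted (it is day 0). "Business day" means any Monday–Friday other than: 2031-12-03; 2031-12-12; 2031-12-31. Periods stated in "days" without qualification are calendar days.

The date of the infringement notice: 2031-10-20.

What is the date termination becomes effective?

2031-12-10

The last day of the cure period: 33 calendar days after 2031-10-20 is 2031-11-22.
The date termination becomes effective: 12 business days after Saturday, 2031-11-22, skipping weekends and the listed holiday on Dec 3 — Nov 24, Nov 25, Nov 26, Nov 27, …, Dec 8, Dec 9, Dec 10 — lands on Wednesday, 2031-12-10.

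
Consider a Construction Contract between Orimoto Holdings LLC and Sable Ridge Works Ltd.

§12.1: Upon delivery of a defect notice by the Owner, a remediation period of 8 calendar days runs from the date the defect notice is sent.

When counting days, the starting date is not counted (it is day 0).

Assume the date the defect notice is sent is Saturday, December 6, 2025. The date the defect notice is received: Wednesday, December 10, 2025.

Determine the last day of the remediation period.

December 14, 2025

The last day of the remediation period: December 6, 2025 + 8 days = December 14, 2025.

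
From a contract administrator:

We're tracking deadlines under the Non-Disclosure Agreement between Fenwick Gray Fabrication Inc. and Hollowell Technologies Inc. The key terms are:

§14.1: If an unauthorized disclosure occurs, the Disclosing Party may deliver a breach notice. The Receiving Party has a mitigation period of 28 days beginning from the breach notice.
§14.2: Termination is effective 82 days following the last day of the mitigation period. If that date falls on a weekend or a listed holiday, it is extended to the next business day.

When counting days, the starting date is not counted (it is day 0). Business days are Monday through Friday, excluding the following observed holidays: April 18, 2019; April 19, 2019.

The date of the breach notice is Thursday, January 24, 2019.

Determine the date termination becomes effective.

May 14, 2019

The last day of the mitigation period: 28 calendar days after January 24, 2019 is February 21, 2019.
The date termination becomes effective: 82 calendar days after February 21, 2019 is May 14, 2019. May 14, 2019 is a Tuesday and is not a listed holiday, so no roll-forward applies.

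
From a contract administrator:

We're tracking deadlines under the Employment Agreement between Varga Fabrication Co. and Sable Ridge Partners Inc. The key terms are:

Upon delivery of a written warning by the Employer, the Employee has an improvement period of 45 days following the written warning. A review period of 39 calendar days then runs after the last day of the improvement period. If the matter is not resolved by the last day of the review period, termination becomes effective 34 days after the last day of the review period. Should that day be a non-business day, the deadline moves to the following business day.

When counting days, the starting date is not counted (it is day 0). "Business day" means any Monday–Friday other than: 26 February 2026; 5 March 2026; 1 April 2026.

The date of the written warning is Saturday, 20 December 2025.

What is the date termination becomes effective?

17 April 2026

The last day of the improvement period: 20 December 2025 + 45 days = 3 February 2026.
The last day of the review period: 39 calendar days after 3 February 2026 is 14 March 2026.
Adding 34 calendar days to 14 March 2026 gives 17 April 2026, which is the date termination becomes effective. 17 April 2026 is a Friday and is not a listed holiday, so no roll-forward applies.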